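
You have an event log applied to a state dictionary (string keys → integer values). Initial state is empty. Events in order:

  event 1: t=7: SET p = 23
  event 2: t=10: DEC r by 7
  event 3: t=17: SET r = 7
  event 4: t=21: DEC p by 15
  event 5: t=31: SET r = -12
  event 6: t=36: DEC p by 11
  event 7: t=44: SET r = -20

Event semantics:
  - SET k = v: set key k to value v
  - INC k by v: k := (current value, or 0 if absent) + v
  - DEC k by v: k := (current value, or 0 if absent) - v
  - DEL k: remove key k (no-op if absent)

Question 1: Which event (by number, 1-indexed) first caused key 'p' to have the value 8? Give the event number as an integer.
Looking for first event where p becomes 8:
  event 1: p = 23
  event 2: p = 23
  event 3: p = 23
  event 4: p 23 -> 8  <-- first match

Answer: 4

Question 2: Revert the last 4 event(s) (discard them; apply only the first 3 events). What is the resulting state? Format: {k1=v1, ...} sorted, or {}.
Answer: {p=23, r=7}

Derivation:
Keep first 3 events (discard last 4):
  after event 1 (t=7: SET p = 23): {p=23}
  after event 2 (t=10: DEC r by 7): {p=23, r=-7}
  after event 3 (t=17: SET r = 7): {p=23, r=7}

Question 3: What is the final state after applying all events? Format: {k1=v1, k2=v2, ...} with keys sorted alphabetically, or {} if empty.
Answer: {p=-3, r=-20}

Derivation:
  after event 1 (t=7: SET p = 23): {p=23}
  after event 2 (t=10: DEC r by 7): {p=23, r=-7}
  after event 3 (t=17: SET r = 7): {p=23, r=7}
  after event 4 (t=21: DEC p by 15): {p=8, r=7}
  after event 5 (t=31: SET r = -12): {p=8, r=-12}
  after event 6 (t=36: DEC p by 11): {p=-3, r=-12}
  after event 7 (t=44: SET r = -20): {p=-3, r=-20}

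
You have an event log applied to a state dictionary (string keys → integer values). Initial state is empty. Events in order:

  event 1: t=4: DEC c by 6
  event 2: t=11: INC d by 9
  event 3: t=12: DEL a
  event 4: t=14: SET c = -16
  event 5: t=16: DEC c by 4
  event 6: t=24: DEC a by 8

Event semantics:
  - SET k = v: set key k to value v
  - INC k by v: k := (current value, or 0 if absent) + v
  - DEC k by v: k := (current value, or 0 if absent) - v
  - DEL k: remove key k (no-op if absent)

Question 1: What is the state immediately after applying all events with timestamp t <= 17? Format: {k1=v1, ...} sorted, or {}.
Apply events with t <= 17 (5 events):
  after event 1 (t=4: DEC c by 6): {c=-6}
  after event 2 (t=11: INC d by 9): {c=-6, d=9}
  after event 3 (t=12: DEL a): {c=-6, d=9}
  after event 4 (t=14: SET c = -16): {c=-16, d=9}
  after event 5 (t=16: DEC c by 4): {c=-20, d=9}

Answer: {c=-20, d=9}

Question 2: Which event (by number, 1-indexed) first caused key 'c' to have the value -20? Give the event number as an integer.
Answer: 5

Derivation:
Looking for first event where c becomes -20:
  event 1: c = -6
  event 2: c = -6
  event 3: c = -6
  event 4: c = -16
  event 5: c -16 -> -20  <-- first match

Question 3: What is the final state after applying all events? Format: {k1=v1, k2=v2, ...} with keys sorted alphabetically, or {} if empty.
  after event 1 (t=4: DEC c by 6): {c=-6}
  after event 2 (t=11: INC d by 9): {c=-6, d=9}
  after event 3 (t=12: DEL a): {c=-6, d=9}
  after event 4 (t=14: SET c = -16): {c=-16, d=9}
  after event 5 (t=16: DEC c by 4): {c=-20, d=9}
  after event 6 (t=24: DEC a by 8): {a=-8, c=-20, d=9}

Answer: {a=-8, c=-20, d=9}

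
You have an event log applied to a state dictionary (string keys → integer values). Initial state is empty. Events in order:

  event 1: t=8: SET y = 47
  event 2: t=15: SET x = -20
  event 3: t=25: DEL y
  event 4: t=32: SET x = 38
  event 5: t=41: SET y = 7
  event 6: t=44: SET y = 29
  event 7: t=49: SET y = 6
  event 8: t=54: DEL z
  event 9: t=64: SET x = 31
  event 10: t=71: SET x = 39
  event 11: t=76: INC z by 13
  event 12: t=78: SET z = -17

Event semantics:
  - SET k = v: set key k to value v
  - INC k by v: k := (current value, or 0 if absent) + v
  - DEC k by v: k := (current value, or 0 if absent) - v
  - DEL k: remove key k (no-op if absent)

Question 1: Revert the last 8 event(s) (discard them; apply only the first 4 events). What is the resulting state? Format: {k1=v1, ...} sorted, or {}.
Answer: {x=38}

Derivation:
Keep first 4 events (discard last 8):
  after event 1 (t=8: SET y = 47): {y=47}
  after event 2 (t=15: SET x = -20): {x=-20, y=47}
  after event 3 (t=25: DEL y): {x=-20}
  after event 4 (t=32: SET x = 38): {x=38}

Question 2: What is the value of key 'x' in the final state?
Answer: 39

Derivation:
Track key 'x' through all 12 events:
  event 1 (t=8: SET y = 47): x unchanged
  event 2 (t=15: SET x = -20): x (absent) -> -20
  event 3 (t=25: DEL y): x unchanged
  event 4 (t=32: SET x = 38): x -20 -> 38
  event 5 (t=41: SET y = 7): x unchanged
  event 6 (t=44: SET y = 29): x unchanged
  event 7 (t=49: SET y = 6): x unchanged
  event 8 (t=54: DEL z): x unchanged
  event 9 (t=64: SET x = 31): x 38 -> 31
  event 10 (t=71: SET x = 39): x 31 -> 39
  event 11 (t=76: INC z by 13): x unchanged
  event 12 (t=78: SET z = -17): x unchanged
Final: x = 39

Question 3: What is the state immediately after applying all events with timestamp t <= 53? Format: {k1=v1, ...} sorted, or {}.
Answer: {x=38, y=6}

Derivation:
Apply events with t <= 53 (7 events):
  after event 1 (t=8: SET y = 47): {y=47}
  after event 2 (t=15: SET x = -20): {x=-20, y=47}
  after event 3 (t=25: DEL y): {x=-20}
  after event 4 (t=32: SET x = 38): {x=38}
  after event 5 (t=41: SET y = 7): {x=38, y=7}
  after event 6 (t=44: SET y = 29): {x=38, y=29}
  after event 7 (t=49: SET y = 6): {x=38, y=6}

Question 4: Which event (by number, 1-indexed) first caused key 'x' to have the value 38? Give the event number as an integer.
Answer: 4

Derivation:
Looking for first event where x becomes 38:
  event 2: x = -20
  event 3: x = -20
  event 4: x -20 -> 38  <-- first match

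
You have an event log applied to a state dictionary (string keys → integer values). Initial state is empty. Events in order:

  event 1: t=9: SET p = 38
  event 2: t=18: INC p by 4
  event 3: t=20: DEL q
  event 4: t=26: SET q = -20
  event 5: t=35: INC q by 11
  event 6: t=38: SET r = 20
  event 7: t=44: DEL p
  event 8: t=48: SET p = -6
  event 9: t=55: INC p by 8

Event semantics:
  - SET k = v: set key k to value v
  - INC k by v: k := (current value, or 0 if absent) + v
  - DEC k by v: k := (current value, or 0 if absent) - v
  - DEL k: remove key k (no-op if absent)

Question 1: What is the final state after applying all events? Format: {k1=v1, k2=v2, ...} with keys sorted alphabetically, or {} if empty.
  after event 1 (t=9: SET p = 38): {p=38}
  after event 2 (t=18: INC p by 4): {p=42}
  after event 3 (t=20: DEL q): {p=42}
  after event 4 (t=26: SET q = -20): {p=42, q=-20}
  after event 5 (t=35: INC q by 11): {p=42, q=-9}
  after event 6 (t=38: SET r = 20): {p=42, q=-9, r=20}
  after event 7 (t=44: DEL p): {q=-9, r=20}
  after event 8 (t=48: SET p = -6): {p=-6, q=-9, r=20}
  after event 9 (t=55: INC p by 8): {p=2, q=-9, r=20}

Answer: {p=2, q=-9, r=20}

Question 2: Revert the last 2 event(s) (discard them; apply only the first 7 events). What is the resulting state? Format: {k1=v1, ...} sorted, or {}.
Keep first 7 events (discard last 2):
  after event 1 (t=9: SET p = 38): {p=38}
  after event 2 (t=18: INC p by 4): {p=42}
  after event 3 (t=20: DEL q): {p=42}
  after event 4 (t=26: SET q = -20): {p=42, q=-20}
  after event 5 (t=35: INC q by 11): {p=42, q=-9}
  after event 6 (t=38: SET r = 20): {p=42, q=-9, r=20}
  after event 7 (t=44: DEL p): {q=-9, r=20}

Answer: {q=-9, r=20}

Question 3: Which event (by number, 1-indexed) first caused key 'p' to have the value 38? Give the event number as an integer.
Looking for first event where p becomes 38:
  event 1: p (absent) -> 38  <-- first match

Answer: 1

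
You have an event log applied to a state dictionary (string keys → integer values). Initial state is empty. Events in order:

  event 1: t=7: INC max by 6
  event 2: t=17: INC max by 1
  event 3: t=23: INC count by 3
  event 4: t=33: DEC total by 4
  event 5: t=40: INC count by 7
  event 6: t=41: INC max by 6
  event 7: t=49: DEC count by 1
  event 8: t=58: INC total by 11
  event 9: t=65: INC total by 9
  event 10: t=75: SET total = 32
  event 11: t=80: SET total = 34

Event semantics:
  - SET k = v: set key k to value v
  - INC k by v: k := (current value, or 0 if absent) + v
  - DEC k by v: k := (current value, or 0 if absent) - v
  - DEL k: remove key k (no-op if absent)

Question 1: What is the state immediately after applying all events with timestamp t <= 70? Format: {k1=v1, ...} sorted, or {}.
Apply events with t <= 70 (9 events):
  after event 1 (t=7: INC max by 6): {max=6}
  after event 2 (t=17: INC max by 1): {max=7}
  after event 3 (t=23: INC count by 3): {count=3, max=7}
  after event 4 (t=33: DEC total by 4): {count=3, max=7, total=-4}
  after event 5 (t=40: INC count by 7): {count=10, max=7, total=-4}
  after event 6 (t=41: INC max by 6): {count=10, max=13, total=-4}
  after event 7 (t=49: DEC count by 1): {count=9, max=13, total=-4}
  after event 8 (t=58: INC total by 11): {count=9, max=13, total=7}
  after event 9 (t=65: INC total by 9): {count=9, max=13, total=16}

Answer: {count=9, max=13, total=16}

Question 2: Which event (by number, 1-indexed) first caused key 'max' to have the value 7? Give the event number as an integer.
Looking for first event where max becomes 7:
  event 1: max = 6
  event 2: max 6 -> 7  <-- first match

Answer: 2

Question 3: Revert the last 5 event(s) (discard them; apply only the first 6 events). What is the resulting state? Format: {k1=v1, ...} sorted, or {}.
Answer: {count=10, max=13, total=-4}

Derivation:
Keep first 6 events (discard last 5):
  after event 1 (t=7: INC max by 6): {max=6}
  after event 2 (t=17: INC max by 1): {max=7}
  after event 3 (t=23: INC count by 3): {count=3, max=7}
  after event 4 (t=33: DEC total by 4): {count=3, max=7, total=-4}
  after event 5 (t=40: INC count by 7): {count=10, max=7, total=-4}
  after event 6 (t=41: INC max by 6): {count=10, max=13, total=-4}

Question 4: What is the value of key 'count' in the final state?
Track key 'count' through all 11 events:
  event 1 (t=7: INC max by 6): count unchanged
  event 2 (t=17: INC max by 1): count unchanged
  event 3 (t=23: INC count by 3): count (absent) -> 3
  event 4 (t=33: DEC total by 4): count unchanged
  event 5 (t=40: INC count by 7): count 3 -> 10
  event 6 (t=41: INC max by 6): count unchanged
  event 7 (t=49: DEC count by 1): count 10 -> 9
  event 8 (t=58: INC total by 11): count unchanged
  event 9 (t=65: INC total by 9): count unchanged
  event 10 (t=75: SET total = 32): count unchanged
  event 11 (t=80: SET total = 34): count unchanged
Final: count = 9

Answer: 9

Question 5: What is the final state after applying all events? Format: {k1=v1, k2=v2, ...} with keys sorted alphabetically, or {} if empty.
Answer: {count=9, max=13, total=34}

Derivation:
  after event 1 (t=7: INC max by 6): {max=6}
  after event 2 (t=17: INC max by 1): {max=7}
  after event 3 (t=23: INC count by 3): {count=3, max=7}
  after event 4 (t=33: DEC total by 4): {count=3, max=7, total=-4}
  after event 5 (t=40: INC count by 7): {count=10, max=7, total=-4}
  after event 6 (t=41: INC max by 6): {count=10, max=13, total=-4}
  after event 7 (t=49: DEC count by 1): {count=9, max=13, total=-4}
  after event 8 (t=58: INC total by 11): {count=9, max=13, total=7}
  after event 9 (t=65: INC total by 9): {count=9, max=13, total=16}
  after event 10 (t=75: SET total = 32): {count=9, max=13, total=32}
  after event 11 (t=80: SET total = 34): {count=9, max=13, total=34}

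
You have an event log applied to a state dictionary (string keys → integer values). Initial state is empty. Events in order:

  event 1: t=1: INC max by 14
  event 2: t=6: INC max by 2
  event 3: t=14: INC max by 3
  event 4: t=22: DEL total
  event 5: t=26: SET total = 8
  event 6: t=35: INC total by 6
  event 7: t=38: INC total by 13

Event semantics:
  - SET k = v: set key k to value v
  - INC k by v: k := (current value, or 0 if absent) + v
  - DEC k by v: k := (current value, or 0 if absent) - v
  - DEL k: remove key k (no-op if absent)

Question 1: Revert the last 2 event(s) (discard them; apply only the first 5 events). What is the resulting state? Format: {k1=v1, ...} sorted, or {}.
Keep first 5 events (discard last 2):
  after event 1 (t=1: INC max by 14): {max=14}
  after event 2 (t=6: INC max by 2): {max=16}
  after event 3 (t=14: INC max by 3): {max=19}
  after event 4 (t=22: DEL total): {max=19}
  after event 5 (t=26: SET total = 8): {max=19, total=8}

Answer: {max=19, total=8}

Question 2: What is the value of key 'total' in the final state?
Track key 'total' through all 7 events:
  event 1 (t=1: INC max by 14): total unchanged
  event 2 (t=6: INC max by 2): total unchanged
  event 3 (t=14: INC max by 3): total unchanged
  event 4 (t=22: DEL total): total (absent) -> (absent)
  event 5 (t=26: SET total = 8): total (absent) -> 8
  event 6 (t=35: INC total by 6): total 8 -> 14
  event 7 (t=38: INC total by 13): total 14 -> 27
Final: total = 27

Answer: 27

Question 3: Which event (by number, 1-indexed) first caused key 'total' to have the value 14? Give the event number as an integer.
Looking for first event where total becomes 14:
  event 5: total = 8
  event 6: total 8 -> 14  <-- first match

Answer: 6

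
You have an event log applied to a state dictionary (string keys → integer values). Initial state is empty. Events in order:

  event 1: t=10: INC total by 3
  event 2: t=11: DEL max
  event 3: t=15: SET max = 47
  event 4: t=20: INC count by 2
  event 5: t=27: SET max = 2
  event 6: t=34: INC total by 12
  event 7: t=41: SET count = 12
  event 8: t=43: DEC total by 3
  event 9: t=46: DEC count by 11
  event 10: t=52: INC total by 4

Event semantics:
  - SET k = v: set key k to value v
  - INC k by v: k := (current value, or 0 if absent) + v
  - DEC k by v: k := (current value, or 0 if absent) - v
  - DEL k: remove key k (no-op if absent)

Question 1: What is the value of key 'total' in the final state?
Track key 'total' through all 10 events:
  event 1 (t=10: INC total by 3): total (absent) -> 3
  event 2 (t=11: DEL max): total unchanged
  event 3 (t=15: SET max = 47): total unchanged
  event 4 (t=20: INC count by 2): total unchanged
  event 5 (t=27: SET max = 2): total unchanged
  event 6 (t=34: INC total by 12): total 3 -> 15
  event 7 (t=41: SET count = 12): total unchanged
  event 8 (t=43: DEC total by 3): total 15 -> 12
  event 9 (t=46: DEC count by 11): total unchanged
  event 10 (t=52: INC total by 4): total 12 -> 16
Final: total = 16

Answer: 16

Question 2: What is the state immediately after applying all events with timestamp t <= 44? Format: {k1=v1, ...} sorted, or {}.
Answer: {count=12, max=2, total=12}

Derivation:
Apply events with t <= 44 (8 events):
  after event 1 (t=10: INC total by 3): {total=3}
  after event 2 (t=11: DEL max): {total=3}
  after event 3 (t=15: SET max = 47): {max=47, total=3}
  after event 4 (t=20: INC count by 2): {count=2, max=47, total=3}
  after event 5 (t=27: SET max = 2): {count=2, max=2, total=3}
  after event 6 (t=34: INC total by 12): {count=2, max=2, total=15}
  after event 7 (t=41: SET count = 12): {count=12, max=2, total=15}
  after event 8 (t=43: DEC total by 3): {count=12, max=2, total=12}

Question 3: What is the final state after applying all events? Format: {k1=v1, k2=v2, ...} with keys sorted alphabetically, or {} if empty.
  after event 1 (t=10: INC total by 3): {total=3}
  after event 2 (t=11: DEL max): {total=3}
  after event 3 (t=15: SET max = 47): {max=47, total=3}
  after event 4 (t=20: INC count by 2): {count=2, max=47, total=3}
  after event 5 (t=27: SET max = 2): {count=2, max=2, total=3}
  after event 6 (t=34: INC total by 12): {count=2, max=2, total=15}
  after event 7 (t=41: SET count = 12): {count=12, max=2, total=15}
  after event 8 (t=43: DEC total by 3): {count=12, max=2, total=12}
  after event 9 (t=46: DEC count by 11): {count=1, max=2, total=12}
  after event 10 (t=52: INC total by 4): {count=1, max=2, total=16}

Answer: {count=1, max=2, total=16}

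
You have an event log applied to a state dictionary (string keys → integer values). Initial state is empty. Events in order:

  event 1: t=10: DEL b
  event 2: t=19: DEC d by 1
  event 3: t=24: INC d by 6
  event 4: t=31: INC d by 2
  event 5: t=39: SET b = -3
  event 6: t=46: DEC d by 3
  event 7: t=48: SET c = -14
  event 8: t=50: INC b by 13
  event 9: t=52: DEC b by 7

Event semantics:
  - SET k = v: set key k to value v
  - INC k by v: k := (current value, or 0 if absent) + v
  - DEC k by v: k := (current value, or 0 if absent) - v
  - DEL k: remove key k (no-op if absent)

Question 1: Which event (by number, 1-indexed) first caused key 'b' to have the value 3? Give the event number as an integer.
Looking for first event where b becomes 3:
  event 5: b = -3
  event 6: b = -3
  event 7: b = -3
  event 8: b = 10
  event 9: b 10 -> 3  <-- first match

Answer: 9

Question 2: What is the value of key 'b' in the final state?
Track key 'b' through all 9 events:
  event 1 (t=10: DEL b): b (absent) -> (absent)
  event 2 (t=19: DEC d by 1): b unchanged
  event 3 (t=24: INC d by 6): b unchanged
  event 4 (t=31: INC d by 2): b unchanged
  event 5 (t=39: SET b = -3): b (absent) -> -3
  event 6 (t=46: DEC d by 3): b unchanged
  event 7 (t=48: SET c = -14): b unchanged
  event 8 (t=50: INC b by 13): b -3 -> 10
  event 9 (t=52: DEC b by 7): b 10 -> 3
Final: b = 3

Answer: 3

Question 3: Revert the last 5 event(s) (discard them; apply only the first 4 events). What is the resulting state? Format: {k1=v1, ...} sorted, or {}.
Keep first 4 events (discard last 5):
  after event 1 (t=10: DEL b): {}
  after event 2 (t=19: DEC d by 1): {d=-1}
  after event 3 (t=24: INC d by 6): {d=5}
  after event 4 (t=31: INC d by 2): {d=7}

Answer: {d=7}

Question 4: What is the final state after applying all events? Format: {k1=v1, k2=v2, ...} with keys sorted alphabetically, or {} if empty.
Answer: {b=3, c=-14, d=4}

Derivation:
  after event 1 (t=10: DEL b): {}
  after event 2 (t=19: DEC d by 1): {d=-1}
  after event 3 (t=24: INC d by 6): {d=5}
  after event 4 (t=31: INC d by 2): {d=7}
  after event 5 (t=39: SET b = -3): {b=-3, d=7}
  after event 6 (t=46: DEC d by 3): {b=-3, d=4}
  after event 7 (t=48: SET c = -14): {b=-3, c=-14, d=4}
  after event 8 (t=50: INC b by 13): {b=10, c=-14, d=4}
  after event 9 (t=52: DEC b by 7): {b=3, c=-14, d=4}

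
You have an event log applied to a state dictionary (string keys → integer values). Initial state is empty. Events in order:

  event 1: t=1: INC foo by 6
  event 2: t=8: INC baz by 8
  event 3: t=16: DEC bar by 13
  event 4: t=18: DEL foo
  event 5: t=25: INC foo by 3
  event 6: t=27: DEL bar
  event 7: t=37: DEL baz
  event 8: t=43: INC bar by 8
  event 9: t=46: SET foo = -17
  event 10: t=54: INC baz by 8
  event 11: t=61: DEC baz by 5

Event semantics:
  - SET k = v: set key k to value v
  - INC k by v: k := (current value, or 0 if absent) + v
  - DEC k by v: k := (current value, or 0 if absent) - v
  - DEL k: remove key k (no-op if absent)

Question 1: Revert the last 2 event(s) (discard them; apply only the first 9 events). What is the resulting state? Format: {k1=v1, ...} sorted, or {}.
Keep first 9 events (discard last 2):
  after event 1 (t=1: INC foo by 6): {foo=6}
  after event 2 (t=8: INC baz by 8): {baz=8, foo=6}
  after event 3 (t=16: DEC bar by 13): {bar=-13, baz=8, foo=6}
  after event 4 (t=18: DEL foo): {bar=-13, baz=8}
  after event 5 (t=25: INC foo by 3): {bar=-13, baz=8, foo=3}
  after event 6 (t=27: DEL bar): {baz=8, foo=3}
  after event 7 (t=37: DEL baz): {foo=3}
  after event 8 (t=43: INC bar by 8): {bar=8, foo=3}
  after event 9 (t=46: SET foo = -17): {bar=8, foo=-17}

Answer: {bar=8, foo=-17}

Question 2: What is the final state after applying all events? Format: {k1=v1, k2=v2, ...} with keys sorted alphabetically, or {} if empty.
Answer: {bar=8, baz=3, foo=-17}

Derivation:
  after event 1 (t=1: INC foo by 6): {foo=6}
  after event 2 (t=8: INC baz by 8): {baz=8, foo=6}
  after event 3 (t=16: DEC bar by 13): {bar=-13, baz=8, foo=6}
  after event 4 (t=18: DEL foo): {bar=-13, baz=8}
  after event 5 (t=25: INC foo by 3): {bar=-13, baz=8, foo=3}
  after event 6 (t=27: DEL bar): {baz=8, foo=3}
  after event 7 (t=37: DEL baz): {foo=3}
  after event 8 (t=43: INC bar by 8): {bar=8, foo=3}
  after event 9 (t=46: SET foo = -17): {bar=8, foo=-17}
  after event 10 (t=54: INC baz by 8): {bar=8, baz=8, foo=-17}
  after event 11 (t=61: DEC baz by 5): {bar=8, baz=3, foo=-17}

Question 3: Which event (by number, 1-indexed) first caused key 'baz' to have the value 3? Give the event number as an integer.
Answer: 11

Derivation:
Looking for first event where baz becomes 3:
  event 2: baz = 8
  event 3: baz = 8
  event 4: baz = 8
  event 5: baz = 8
  event 6: baz = 8
  event 7: baz = (absent)
  event 10: baz = 8
  event 11: baz 8 -> 3  <-- first match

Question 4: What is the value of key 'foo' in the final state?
Answer: -17

Derivation:
Track key 'foo' through all 11 events:
  event 1 (t=1: INC foo by 6): foo (absent) -> 6
  event 2 (t=8: INC baz by 8): foo unchanged
  event 3 (t=16: DEC bar by 13): foo unchanged
  event 4 (t=18: DEL foo): foo 6 -> (absent)
  event 5 (t=25: INC foo by 3): foo (absent) -> 3
  event 6 (t=27: DEL bar): foo unchanged
  event 7 (t=37: DEL baz): foo unchanged
  event 8 (t=43: INC bar by 8): foo unchanged
  event 9 (t=46: SET foo = -17): foo 3 -> -17
  event 10 (t=54: INC baz by 8): foo unchanged
  event 11 (t=61: DEC baz by 5): foo unchanged
Final: foo = -17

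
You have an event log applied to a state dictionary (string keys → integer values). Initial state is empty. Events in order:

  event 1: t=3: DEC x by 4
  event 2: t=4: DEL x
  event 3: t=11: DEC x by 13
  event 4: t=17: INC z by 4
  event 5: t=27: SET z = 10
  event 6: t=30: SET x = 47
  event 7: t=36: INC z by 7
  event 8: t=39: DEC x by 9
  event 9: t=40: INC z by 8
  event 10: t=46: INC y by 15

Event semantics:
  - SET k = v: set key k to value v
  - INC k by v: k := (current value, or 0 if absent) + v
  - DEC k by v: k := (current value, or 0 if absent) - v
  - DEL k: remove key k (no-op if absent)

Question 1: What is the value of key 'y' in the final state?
Track key 'y' through all 10 events:
  event 1 (t=3: DEC x by 4): y unchanged
  event 2 (t=4: DEL x): y unchanged
  event 3 (t=11: DEC x by 13): y unchanged
  event 4 (t=17: INC z by 4): y unchanged
  event 5 (t=27: SET z = 10): y unchanged
  event 6 (t=30: SET x = 47): y unchanged
  event 7 (t=36: INC z by 7): y unchanged
  event 8 (t=39: DEC x by 9): y unchanged
  event 9 (t=40: INC z by 8): y unchanged
  event 10 (t=46: INC y by 15): y (absent) -> 15
Final: y = 15

Answer: 15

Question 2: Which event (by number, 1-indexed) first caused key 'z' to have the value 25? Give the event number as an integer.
Looking for first event where z becomes 25:
  event 4: z = 4
  event 5: z = 10
  event 6: z = 10
  event 7: z = 17
  event 8: z = 17
  event 9: z 17 -> 25  <-- first match

Answer: 9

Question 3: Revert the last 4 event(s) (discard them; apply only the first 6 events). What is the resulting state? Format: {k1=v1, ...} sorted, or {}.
Answer: {x=47, z=10}

Derivation:
Keep first 6 events (discard last 4):
  after event 1 (t=3: DEC x by 4): {x=-4}
  after event 2 (t=4: DEL x): {}
  after event 3 (t=11: DEC x by 13): {x=-13}
  after event 4 (t=17: INC z by 4): {x=-13, z=4}
  after event 5 (t=27: SET z = 10): {x=-13, z=10}
  after event 6 (t=30: SET x = 47): {x=47, z=10}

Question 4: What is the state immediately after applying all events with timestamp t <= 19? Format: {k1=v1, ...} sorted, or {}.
Answer: {x=-13, z=4}

Derivation:
Apply events with t <= 19 (4 events):
  after event 1 (t=3: DEC x by 4): {x=-4}
  after event 2 (t=4: DEL x): {}
  after event 3 (t=11: DEC x by 13): {x=-13}
  after event 4 (t=17: INC z by 4): {x=-13, z=4}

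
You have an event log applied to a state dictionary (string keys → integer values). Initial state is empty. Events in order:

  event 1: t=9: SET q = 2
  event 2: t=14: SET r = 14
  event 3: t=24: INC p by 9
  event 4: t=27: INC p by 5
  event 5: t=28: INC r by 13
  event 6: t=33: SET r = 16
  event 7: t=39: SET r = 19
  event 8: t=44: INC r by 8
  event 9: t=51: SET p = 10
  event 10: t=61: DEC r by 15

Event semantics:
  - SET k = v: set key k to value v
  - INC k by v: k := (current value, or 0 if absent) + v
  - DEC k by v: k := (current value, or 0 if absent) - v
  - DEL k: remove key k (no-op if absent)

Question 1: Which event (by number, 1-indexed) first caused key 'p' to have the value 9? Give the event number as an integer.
Looking for first event where p becomes 9:
  event 3: p (absent) -> 9  <-- first match

Answer: 3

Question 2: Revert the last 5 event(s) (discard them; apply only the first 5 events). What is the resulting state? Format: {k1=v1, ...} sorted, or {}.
Answer: {p=14, q=2, r=27}

Derivation:
Keep first 5 events (discard last 5):
  after event 1 (t=9: SET q = 2): {q=2}
  after event 2 (t=14: SET r = 14): {q=2, r=14}
  after event 3 (t=24: INC p by 9): {p=9, q=2, r=14}
  after event 4 (t=27: INC p by 5): {p=14, q=2, r=14}
  after event 5 (t=28: INC r by 13): {p=14, q=2, r=27}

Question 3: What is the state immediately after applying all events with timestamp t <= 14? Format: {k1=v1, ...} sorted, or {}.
Apply events with t <= 14 (2 events):
  after event 1 (t=9: SET q = 2): {q=2}
  after event 2 (t=14: SET r = 14): {q=2, r=14}

Answer: {q=2, r=14}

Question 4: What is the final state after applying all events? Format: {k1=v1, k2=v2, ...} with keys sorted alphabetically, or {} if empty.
  after event 1 (t=9: SET q = 2): {q=2}
  after event 2 (t=14: SET r = 14): {q=2, r=14}
  after event 3 (t=24: INC p by 9): {p=9, q=2, r=14}
  after event 4 (t=27: INC p by 5): {p=14, q=2, r=14}
  after event 5 (t=28: INC r by 13): {p=14, q=2, r=27}
  after event 6 (t=33: SET r = 16): {p=14, q=2, r=16}
  after event 7 (t=39: SET r = 19): {p=14, q=2, r=19}
  after event 8 (t=44: INC r by 8): {p=14, q=2, r=27}
  after event 9 (t=51: SET p = 10): {p=10, q=2, r=27}
  after event 10 (t=61: DEC r by 15): {p=10, q=2, r=12}

Answer: {p=10, q=2, r=12}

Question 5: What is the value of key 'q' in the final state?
Track key 'q' through all 10 events:
  event 1 (t=9: SET q = 2): q (absent) -> 2
  event 2 (t=14: SET r = 14): q unchanged
  event 3 (t=24: INC p by 9): q unchanged
  event 4 (t=27: INC p by 5): q unchanged
  event 5 (t=28: INC r by 13): q unchanged
  event 6 (t=33: SET r = 16): q unchanged
  event 7 (t=39: SET r = 19): q unchanged
  event 8 (t=44: INC r by 8): q unchanged
  event 9 (t=51: SET p = 10): q unchanged
  event 10 (t=61: DEC r by 15): q unchanged
Final: q = 2

Answer: 2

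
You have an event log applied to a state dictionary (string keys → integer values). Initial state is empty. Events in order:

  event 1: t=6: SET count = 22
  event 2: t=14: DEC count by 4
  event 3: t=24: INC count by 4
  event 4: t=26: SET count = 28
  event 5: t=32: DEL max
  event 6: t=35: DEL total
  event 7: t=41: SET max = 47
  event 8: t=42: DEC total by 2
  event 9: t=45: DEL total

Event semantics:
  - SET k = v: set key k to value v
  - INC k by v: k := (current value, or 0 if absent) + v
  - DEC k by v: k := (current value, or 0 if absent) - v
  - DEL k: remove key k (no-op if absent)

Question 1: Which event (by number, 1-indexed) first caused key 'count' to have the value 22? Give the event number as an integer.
Looking for first event where count becomes 22:
  event 1: count (absent) -> 22  <-- first match

Answer: 1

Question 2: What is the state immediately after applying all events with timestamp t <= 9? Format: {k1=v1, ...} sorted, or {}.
Apply events with t <= 9 (1 events):
  after event 1 (t=6: SET count = 22): {count=22}

Answer: {count=22}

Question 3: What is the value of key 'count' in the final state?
Track key 'count' through all 9 events:
  event 1 (t=6: SET count = 22): count (absent) -> 22
  event 2 (t=14: DEC count by 4): count 22 -> 18
  event 3 (t=24: INC count by 4): count 18 -> 22
  event 4 (t=26: SET count = 28): count 22 -> 28
  event 5 (t=32: DEL max): count unchanged
  event 6 (t=35: DEL total): count unchanged
  event 7 (t=41: SET max = 47): count unchanged
  event 8 (t=42: DEC total by 2): count unchanged
  event 9 (t=45: DEL total): count unchanged
Final: count = 28

Answer: 28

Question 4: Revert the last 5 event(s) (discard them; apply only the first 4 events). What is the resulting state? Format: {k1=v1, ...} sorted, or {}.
Keep first 4 events (discard last 5):
  after event 1 (t=6: SET count = 22): {count=22}
  after event 2 (t=14: DEC count by 4): {count=18}
  after event 3 (t=24: INC count by 4): {count=22}
  after event 4 (t=26: SET count = 28): {count=28}

Answer: {count=28}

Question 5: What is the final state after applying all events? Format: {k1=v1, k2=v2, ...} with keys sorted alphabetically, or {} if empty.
Answer: {count=28, max=47}

Derivation:
  after event 1 (t=6: SET count = 22): {count=22}
  after event 2 (t=14: DEC count by 4): {count=18}
  after event 3 (t=24: INC count by 4): {count=22}
  after event 4 (t=26: SET count = 28): {count=28}
  after event 5 (t=32: DEL max): {count=28}
  after event 6 (t=35: DEL total): {count=28}
  after event 7 (t=41: SET max = 47): {count=28, max=47}
  after event 8 (t=42: DEC total by 2): {count=28, max=47, total=-2}
  after event 9 (t=45: DEL total): {count=28, max=47}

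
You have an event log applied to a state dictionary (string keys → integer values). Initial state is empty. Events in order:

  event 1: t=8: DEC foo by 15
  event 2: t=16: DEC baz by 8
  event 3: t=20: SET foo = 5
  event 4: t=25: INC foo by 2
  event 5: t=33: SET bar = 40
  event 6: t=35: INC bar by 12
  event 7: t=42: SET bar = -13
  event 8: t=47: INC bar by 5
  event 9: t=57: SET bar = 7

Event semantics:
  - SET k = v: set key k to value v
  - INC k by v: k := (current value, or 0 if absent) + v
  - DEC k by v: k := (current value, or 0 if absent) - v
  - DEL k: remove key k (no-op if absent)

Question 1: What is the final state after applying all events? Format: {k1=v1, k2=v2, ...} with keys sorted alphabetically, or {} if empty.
  after event 1 (t=8: DEC foo by 15): {foo=-15}
  after event 2 (t=16: DEC baz by 8): {baz=-8, foo=-15}
  after event 3 (t=20: SET foo = 5): {baz=-8, foo=5}
  after event 4 (t=25: INC foo by 2): {baz=-8, foo=7}
  after event 5 (t=33: SET bar = 40): {bar=40, baz=-8, foo=7}
  after event 6 (t=35: INC bar by 12): {bar=52, baz=-8, foo=7}
  after event 7 (t=42: SET bar = -13): {bar=-13, baz=-8, foo=7}
  after event 8 (t=47: INC bar by 5): {bar=-8, baz=-8, foo=7}
  after event 9 (t=57: SET bar = 7): {bar=7, baz=-8, foo=7}

Answer: {bar=7, baz=-8, foo=7}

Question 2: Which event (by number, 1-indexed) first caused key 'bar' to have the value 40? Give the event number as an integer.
Looking for first event where bar becomes 40:
  event 5: bar (absent) -> 40  <-- first match

Answer: 5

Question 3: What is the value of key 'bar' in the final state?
Track key 'bar' through all 9 events:
  event 1 (t=8: DEC foo by 15): bar unchanged
  event 2 (t=16: DEC baz by 8): bar unchanged
  event 3 (t=20: SET foo = 5): bar unchanged
  event 4 (t=25: INC foo by 2): bar unchanged
  event 5 (t=33: SET bar = 40): bar (absent) -> 40
  event 6 (t=35: INC bar by 12): bar 40 -> 52
  event 7 (t=42: SET bar = -13): bar 52 -> -13
  event 8 (t=47: INC bar by 5): bar -13 -> -8
  event 9 (t=57: SET bar = 7): bar -8 -> 7
Final: bar = 7

Answer: 7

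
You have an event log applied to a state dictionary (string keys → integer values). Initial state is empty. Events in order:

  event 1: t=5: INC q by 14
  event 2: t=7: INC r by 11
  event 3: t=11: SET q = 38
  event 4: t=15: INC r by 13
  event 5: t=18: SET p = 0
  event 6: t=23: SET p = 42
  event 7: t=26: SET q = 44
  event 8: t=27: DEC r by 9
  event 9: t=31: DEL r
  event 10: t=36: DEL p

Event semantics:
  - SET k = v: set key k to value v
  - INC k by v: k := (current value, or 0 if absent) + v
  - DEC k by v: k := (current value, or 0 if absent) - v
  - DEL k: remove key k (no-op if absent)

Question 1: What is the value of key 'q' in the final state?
Track key 'q' through all 10 events:
  event 1 (t=5: INC q by 14): q (absent) -> 14
  event 2 (t=7: INC r by 11): q unchanged
  event 3 (t=11: SET q = 38): q 14 -> 38
  event 4 (t=15: INC r by 13): q unchanged
  event 5 (t=18: SET p = 0): q unchanged
  event 6 (t=23: SET p = 42): q unchanged
  event 7 (t=26: SET q = 44): q 38 -> 44
  event 8 (t=27: DEC r by 9): q unchanged
  event 9 (t=31: DEL r): q unchanged
  event 10 (t=36: DEL p): q unchanged
Final: q = 44

Answer: 44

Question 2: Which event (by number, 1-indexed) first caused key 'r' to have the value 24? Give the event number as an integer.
Looking for first event where r becomes 24:
  event 2: r = 11
  event 3: r = 11
  event 4: r 11 -> 24  <-- first match

Answer: 4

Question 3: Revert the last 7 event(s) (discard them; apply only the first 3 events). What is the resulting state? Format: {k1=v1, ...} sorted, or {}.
Answer: {q=38, r=11}

Derivation:
Keep first 3 events (discard last 7):
  after event 1 (t=5: INC q by 14): {q=14}
  after event 2 (t=7: INC r by 11): {q=14, r=11}
  after event 3 (t=11: SET q = 38): {q=38, r=11}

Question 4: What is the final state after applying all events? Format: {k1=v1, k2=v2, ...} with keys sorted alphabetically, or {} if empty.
Answer: {q=44}

Derivation:
  after event 1 (t=5: INC q by 14): {q=14}
  after event 2 (t=7: INC r by 11): {q=14, r=11}
  after event 3 (t=11: SET q = 38): {q=38, r=11}
  after event 4 (t=15: INC r by 13): {q=38, r=24}
  after event 5 (t=18: SET p = 0): {p=0, q=38, r=24}
  after event 6 (t=23: SET p = 42): {p=42, q=38, r=24}
  after event 7 (t=26: SET q = 44): {p=42, q=44, r=24}
  after event 8 (t=27: DEC r by 9): {p=42, q=44, r=15}
  after event 9 (t=31: DEL r): {p=42, q=44}
  after event 10 (t=36: DEL p): {q=44}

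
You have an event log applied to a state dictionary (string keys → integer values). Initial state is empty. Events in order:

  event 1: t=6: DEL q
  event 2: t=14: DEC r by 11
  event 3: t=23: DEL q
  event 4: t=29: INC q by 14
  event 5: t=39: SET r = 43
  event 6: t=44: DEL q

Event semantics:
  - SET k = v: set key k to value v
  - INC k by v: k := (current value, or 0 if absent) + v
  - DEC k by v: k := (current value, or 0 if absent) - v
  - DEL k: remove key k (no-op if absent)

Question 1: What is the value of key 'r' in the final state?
Answer: 43

Derivation:
Track key 'r' through all 6 events:
  event 1 (t=6: DEL q): r unchanged
  event 2 (t=14: DEC r by 11): r (absent) -> -11
  event 3 (t=23: DEL q): r unchanged
  event 4 (t=29: INC q by 14): r unchanged
  event 5 (t=39: SET r = 43): r -11 -> 43
  event 6 (t=44: DEL q): r unchanged
Final: r = 43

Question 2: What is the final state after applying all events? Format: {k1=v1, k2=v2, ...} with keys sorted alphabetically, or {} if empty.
  after event 1 (t=6: DEL q): {}
  after event 2 (t=14: DEC r by 11): {r=-11}
  after event 3 (t=23: DEL q): {r=-11}
  after event 4 (t=29: INC q by 14): {q=14, r=-11}
  after event 5 (t=39: SET r = 43): {q=14, r=43}
  after event 6 (t=44: DEL q): {r=43}

Answer: {r=43}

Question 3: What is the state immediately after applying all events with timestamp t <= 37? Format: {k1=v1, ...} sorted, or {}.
Answer: {q=14, r=-11}

Derivation:
Apply events with t <= 37 (4 events):
  after event 1 (t=6: DEL q): {}
  after event 2 (t=14: DEC r by 11): {r=-11}
  after event 3 (t=23: DEL q): {r=-11}
  after event 4 (t=29: INC q by 14): {q=14, r=-11}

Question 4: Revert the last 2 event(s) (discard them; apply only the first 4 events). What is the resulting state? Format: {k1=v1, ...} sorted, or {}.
Answer: {q=14, r=-11}

Derivation:
Keep first 4 events (discard last 2):
  after event 1 (t=6: DEL q): {}
  after event 2 (t=14: DEC r by 11): {r=-11}
  after event 3 (t=23: DEL q): {r=-11}
  after event 4 (t=29: INC q by 14): {q=14, r=-11}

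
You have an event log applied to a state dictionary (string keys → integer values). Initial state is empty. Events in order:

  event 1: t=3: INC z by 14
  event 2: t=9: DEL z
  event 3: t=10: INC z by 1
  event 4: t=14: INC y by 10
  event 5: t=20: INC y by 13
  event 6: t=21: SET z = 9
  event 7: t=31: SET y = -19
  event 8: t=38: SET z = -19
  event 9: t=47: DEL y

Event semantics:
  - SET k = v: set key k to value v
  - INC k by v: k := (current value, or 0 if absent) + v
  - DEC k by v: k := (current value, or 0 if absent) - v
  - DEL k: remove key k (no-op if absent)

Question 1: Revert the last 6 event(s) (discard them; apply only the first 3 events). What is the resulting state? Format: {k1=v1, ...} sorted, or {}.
Keep first 3 events (discard last 6):
  after event 1 (t=3: INC z by 14): {z=14}
  after event 2 (t=9: DEL z): {}
  after event 3 (t=10: INC z by 1): {z=1}

Answer: {z=1}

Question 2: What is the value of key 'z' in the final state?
Answer: -19

Derivation:
Track key 'z' through all 9 events:
  event 1 (t=3: INC z by 14): z (absent) -> 14
  event 2 (t=9: DEL z): z 14 -> (absent)
  event 3 (t=10: INC z by 1): z (absent) -> 1
  event 4 (t=14: INC y by 10): z unchanged
  event 5 (t=20: INC y by 13): z unchanged
  event 6 (t=21: SET z = 9): z 1 -> 9
  event 7 (t=31: SET y = -19): z unchanged
  event 8 (t=38: SET z = -19): z 9 -> -19
  event 9 (t=47: DEL y): z unchanged
Final: z = -19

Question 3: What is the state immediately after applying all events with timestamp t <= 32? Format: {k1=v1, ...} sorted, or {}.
Answer: {y=-19, z=9}

Derivation:
Apply events with t <= 32 (7 events):
  after event 1 (t=3: INC z by 14): {z=14}
  after event 2 (t=9: DEL z): {}
  after event 3 (t=10: INC z by 1): {z=1}
  after event 4 (t=14: INC y by 10): {y=10, z=1}
  after event 5 (t=20: INC y by 13): {y=23, z=1}
  after event 6 (t=21: SET z = 9): {y=23, z=9}
  after event 7 (t=31: SET y = -19): {y=-19, z=9}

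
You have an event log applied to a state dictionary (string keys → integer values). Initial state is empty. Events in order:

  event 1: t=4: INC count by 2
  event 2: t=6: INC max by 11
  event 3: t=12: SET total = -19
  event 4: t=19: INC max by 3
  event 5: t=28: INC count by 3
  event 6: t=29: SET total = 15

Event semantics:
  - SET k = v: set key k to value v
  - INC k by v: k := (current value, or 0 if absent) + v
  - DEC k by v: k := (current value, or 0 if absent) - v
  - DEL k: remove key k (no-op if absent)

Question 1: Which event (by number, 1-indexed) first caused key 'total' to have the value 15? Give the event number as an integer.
Answer: 6

Derivation:
Looking for first event where total becomes 15:
  event 3: total = -19
  event 4: total = -19
  event 5: total = -19
  event 6: total -19 -> 15  <-- first match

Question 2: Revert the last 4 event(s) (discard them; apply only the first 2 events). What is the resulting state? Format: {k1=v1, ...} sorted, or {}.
Answer: {count=2, max=11}

Derivation:
Keep first 2 events (discard last 4):
  after event 1 (t=4: INC count by 2): {count=2}
  after event 2 (t=6: INC max by 11): {count=2, max=11}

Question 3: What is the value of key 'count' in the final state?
Answer: 5

Derivation:
Track key 'count' through all 6 events:
  event 1 (t=4: INC count by 2): count (absent) -> 2
  event 2 (t=6: INC max by 11): count unchanged
  event 3 (t=12: SET total = -19): count unchanged
  event 4 (t=19: INC max by 3): count unchanged
  event 5 (t=28: INC count by 3): count 2 -> 5
  event 6 (t=29: SET total = 15): count unchanged
Final: count = 5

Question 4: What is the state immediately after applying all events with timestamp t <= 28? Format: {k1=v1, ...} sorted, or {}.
Apply events with t <= 28 (5 events):
  after event 1 (t=4: INC count by 2): {count=2}
  after event 2 (t=6: INC max by 11): {count=2, max=11}
  after event 3 (t=12: SET total = -19): {count=2, max=11, total=-19}
  after event 4 (t=19: INC max by 3): {count=2, max=14, total=-19}
  after event 5 (t=28: INC count by 3): {count=5, max=14, total=-19}

Answer: {count=5, max=14, total=-19}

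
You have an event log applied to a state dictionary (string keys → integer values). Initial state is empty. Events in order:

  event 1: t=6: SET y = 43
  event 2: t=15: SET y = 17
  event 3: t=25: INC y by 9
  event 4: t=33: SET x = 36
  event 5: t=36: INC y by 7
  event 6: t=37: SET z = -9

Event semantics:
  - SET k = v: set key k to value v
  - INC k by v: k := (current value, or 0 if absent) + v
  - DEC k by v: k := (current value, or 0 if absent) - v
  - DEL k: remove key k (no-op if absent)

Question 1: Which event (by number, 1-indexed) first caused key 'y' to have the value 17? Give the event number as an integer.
Looking for first event where y becomes 17:
  event 1: y = 43
  event 2: y 43 -> 17  <-- first match

Answer: 2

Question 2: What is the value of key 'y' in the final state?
Answer: 33

Derivation:
Track key 'y' through all 6 events:
  event 1 (t=6: SET y = 43): y (absent) -> 43
  event 2 (t=15: SET y = 17): y 43 -> 17
  event 3 (t=25: INC y by 9): y 17 -> 26
  event 4 (t=33: SET x = 36): y unchanged
  event 5 (t=36: INC y by 7): y 26 -> 33
  event 6 (t=37: SET z = -9): y unchanged
Final: y = 33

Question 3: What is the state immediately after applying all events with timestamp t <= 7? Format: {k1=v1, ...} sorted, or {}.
Answer: {y=43}

Derivation:
Apply events with t <= 7 (1 events):
  after event 1 (t=6: SET y = 43): {y=43}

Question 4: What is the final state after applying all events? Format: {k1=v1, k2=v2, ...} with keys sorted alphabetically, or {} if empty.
  after event 1 (t=6: SET y = 43): {y=43}
  after event 2 (t=15: SET y = 17): {y=17}
  after event 3 (t=25: INC y by 9): {y=26}
  after event 4 (t=33: SET x = 36): {x=36, y=26}
  after event 5 (t=36: INC y by 7): {x=36, y=33}
  after event 6 (t=37: SET z = -9): {x=36, y=33, z=-9}

Answer: {x=36, y=33, z=-9}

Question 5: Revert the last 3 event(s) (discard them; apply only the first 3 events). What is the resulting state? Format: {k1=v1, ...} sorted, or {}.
Answer: {y=26}

Derivation:
Keep first 3 events (discard last 3):
  after event 1 (t=6: SET y = 43): {y=43}
  after event 2 (t=15: SET y = 17): {y=17}
  after event 3 (t=25: INC y by 9): {y=26}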